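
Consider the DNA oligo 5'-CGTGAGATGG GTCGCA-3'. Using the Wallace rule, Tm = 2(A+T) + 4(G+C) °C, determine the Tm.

52°C

A=3, C=3, T=3, G=7
A+T = 6, G+C = 10
Tm = 4·10 + 2·6 = 40 + 12 = 52°C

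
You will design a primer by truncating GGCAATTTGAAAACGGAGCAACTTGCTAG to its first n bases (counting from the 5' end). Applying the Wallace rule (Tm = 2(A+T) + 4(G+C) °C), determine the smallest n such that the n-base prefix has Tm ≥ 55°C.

First 18 bases: GGCAATTTGAAAACGGAG → Tm = 52°C (< 55°C)
First 19 bases: GGCAATTTGAAAACGGAGC → Tm = 56°C (≥ 55°C)
Since every base adds ≥2°C, Tm only increases with n, so the threshold is first crossed at n = 19.

n = 19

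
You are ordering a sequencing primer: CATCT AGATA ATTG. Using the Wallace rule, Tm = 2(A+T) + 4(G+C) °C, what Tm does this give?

36°C

Scanning the sequence gives A=5, C=2, T=5, G=2.
AT pairs contribute 10, GC pairs contribute 4.
Tm = 2(10) + 4(4) = 20 + 16 = 36°C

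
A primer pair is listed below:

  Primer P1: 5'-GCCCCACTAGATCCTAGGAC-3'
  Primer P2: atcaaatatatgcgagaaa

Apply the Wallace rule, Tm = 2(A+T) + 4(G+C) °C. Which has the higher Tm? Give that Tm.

Primer P1, 64°C

Primer P1: A+T=8, G+C=12 → Tm = 2(8)+4(12) = 64°C
Primer P2: A+T=14, G+C=5 → Tm = 2(14)+4(5) = 48°C
64°C vs 48°C → primer P1 is higher.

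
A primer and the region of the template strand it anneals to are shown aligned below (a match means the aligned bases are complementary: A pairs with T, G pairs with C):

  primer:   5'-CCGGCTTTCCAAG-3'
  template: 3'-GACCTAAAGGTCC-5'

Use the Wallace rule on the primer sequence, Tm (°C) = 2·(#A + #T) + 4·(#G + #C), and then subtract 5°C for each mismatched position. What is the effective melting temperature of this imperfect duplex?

Primer base counts: A=2, T=3, G=3, C=5 → A+T=5, G+C=8
Perfect-match Tm = 2(5) + 4(8) = 10 + 32 = 42°C
Mismatches (positions where the bases are not complementary): 3 (at positions 2, 5, 12)
Effective Tm = 42 − 3×5 = 42 − 15 = 27°C

27°C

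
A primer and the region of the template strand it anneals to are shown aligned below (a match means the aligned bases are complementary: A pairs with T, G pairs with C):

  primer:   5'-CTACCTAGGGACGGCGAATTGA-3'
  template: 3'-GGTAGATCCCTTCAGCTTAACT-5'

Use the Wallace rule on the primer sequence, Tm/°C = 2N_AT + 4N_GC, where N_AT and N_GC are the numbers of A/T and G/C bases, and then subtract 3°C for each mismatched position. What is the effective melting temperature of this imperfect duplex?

56°C

Primer base counts: A=6, T=4, G=7, C=5 → A+T=10, G+C=12
Perfect-match Tm = 2(10) + 4(12) = 20 + 48 = 68°C
Mismatches (positions where the bases are not complementary): 4 (at positions 2, 4, 12, 14)
Effective Tm = 68 − 4×3 = 68 − 12 = 56°C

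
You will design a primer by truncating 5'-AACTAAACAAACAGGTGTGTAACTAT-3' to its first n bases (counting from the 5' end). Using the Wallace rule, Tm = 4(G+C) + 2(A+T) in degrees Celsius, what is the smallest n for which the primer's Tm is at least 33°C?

First 13 bases: AACTAAACAAACA → Tm = 32°C (< 33°C)
First 14 bases: AACTAAACAAACAG → Tm = 36°C (≥ 33°C)
Since every base adds ≥2°C, Tm only increases with n, so the threshold is first crossed at n = 14.

n = 14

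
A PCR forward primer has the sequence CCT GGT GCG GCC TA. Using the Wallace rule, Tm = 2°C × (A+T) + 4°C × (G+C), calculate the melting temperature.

48°C

C=5, A=1, G=5, T=3
So N_AT = 4 and N_GC = 10.
Tm = 2×4 + 4×10 = 48°C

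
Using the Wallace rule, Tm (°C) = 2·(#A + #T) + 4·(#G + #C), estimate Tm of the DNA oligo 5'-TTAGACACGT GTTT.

38°C

Base counts: A=3, T=6, C=2, G=3
A+T = 9, G+C = 5
Tm = 2×9 + 4×5 = 38°C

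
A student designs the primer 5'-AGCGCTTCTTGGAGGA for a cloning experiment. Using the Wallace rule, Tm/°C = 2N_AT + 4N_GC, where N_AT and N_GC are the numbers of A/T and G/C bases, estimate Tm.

Base counts: G=6, T=4, C=3, A=3
So N_AT = 7 and N_GC = 9.
Tm = 4·9 + 2·7 = 36 + 14 = 50°C

50°C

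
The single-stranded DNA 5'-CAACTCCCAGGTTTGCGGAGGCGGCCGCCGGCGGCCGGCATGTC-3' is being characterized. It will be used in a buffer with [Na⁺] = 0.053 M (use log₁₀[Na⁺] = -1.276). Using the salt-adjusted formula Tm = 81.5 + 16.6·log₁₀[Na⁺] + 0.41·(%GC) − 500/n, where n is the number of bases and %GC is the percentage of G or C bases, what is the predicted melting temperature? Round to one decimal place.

Length n = 44. Scanning the sequence gives T=6, A=5, C=16, G=17.
G+C = 33, so %GC = 33/44 × 100 = 75%
Salt term: 16.6 × (-1.276) = -21.182
GC term: 0.41 × 75 = 30.75; length term: −500/44 = −11.364
Tm = 81.5 + (-21.182) + 30.75 − 11.364 = 79.704 → 79.7°C

79.7°C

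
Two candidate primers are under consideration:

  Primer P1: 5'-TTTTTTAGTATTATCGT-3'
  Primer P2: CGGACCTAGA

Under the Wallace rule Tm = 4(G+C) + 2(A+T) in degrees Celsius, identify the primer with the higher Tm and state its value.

Primer P1, 40°C

Primer P1: A+T=14, G+C=3 → Tm = 2(14)+4(3) = 40°C
Primer P2: A+T=4, G+C=6 → Tm = 2(4)+4(6) = 32°C
40°C vs 32°C → primer P1 is higher.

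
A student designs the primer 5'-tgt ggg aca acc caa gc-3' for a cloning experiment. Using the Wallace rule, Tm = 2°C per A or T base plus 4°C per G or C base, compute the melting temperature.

Base counts: T=2, A=5, C=5, G=5
AT pairs contribute 7, GC pairs contribute 10.
Tm = 2(7) + 4(10) = 14 + 40 = 54°C

54°C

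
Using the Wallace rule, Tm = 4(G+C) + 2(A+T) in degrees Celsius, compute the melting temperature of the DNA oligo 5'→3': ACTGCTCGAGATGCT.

46°C

Counting bases: G=4, T=4, A=3, C=4
AT pairs contribute 7, GC pairs contribute 8.
Tm = 2(7) + 4(8) = 14 + 32 = 46°C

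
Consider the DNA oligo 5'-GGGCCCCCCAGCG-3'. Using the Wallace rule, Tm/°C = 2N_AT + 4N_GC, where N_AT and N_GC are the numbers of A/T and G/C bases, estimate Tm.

Base counts: T=0, A=1, C=7, G=5
So N_AT = 1 and N_GC = 12.
Tm = 2×1 + 4×12 = 50°C

50°C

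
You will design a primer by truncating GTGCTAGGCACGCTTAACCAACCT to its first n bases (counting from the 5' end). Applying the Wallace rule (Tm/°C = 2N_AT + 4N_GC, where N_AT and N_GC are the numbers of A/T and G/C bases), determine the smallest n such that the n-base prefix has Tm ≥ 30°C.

n = 9

First 8 bases: GTGCTAGG → Tm = 26°C (< 30°C)
First 9 bases: GTGCTAGGC → Tm = 30°C (≥ 30°C)
Since every base adds ≥2°C, Tm only increases with n, so the threshold is first crossed at n = 9.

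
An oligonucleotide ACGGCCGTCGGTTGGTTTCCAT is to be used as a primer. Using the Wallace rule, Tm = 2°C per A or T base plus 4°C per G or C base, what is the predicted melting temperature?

70°C

A=2, C=6, T=7, G=7
AT pairs contribute 9, GC pairs contribute 13.
Tm = 4·13 + 2·9 = 52 + 18 = 70°C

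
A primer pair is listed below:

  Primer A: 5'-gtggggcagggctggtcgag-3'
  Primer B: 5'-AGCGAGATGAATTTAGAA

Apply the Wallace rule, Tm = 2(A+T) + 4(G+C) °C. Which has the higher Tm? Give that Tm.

Primer A, 70°C

Primer A: A+T=5, G+C=15 → Tm = 2(5)+4(15) = 70°C
Primer B: A+T=12, G+C=6 → Tm = 2(12)+4(6) = 48°C
70°C vs 48°C → primer A is higher.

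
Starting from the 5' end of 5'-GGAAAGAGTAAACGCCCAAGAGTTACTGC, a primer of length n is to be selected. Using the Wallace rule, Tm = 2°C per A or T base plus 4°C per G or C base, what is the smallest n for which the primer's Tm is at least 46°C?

n = 16

First 15 bases: GGAAAGAGTAAACGC → Tm = 44°C (< 46°C)
First 16 bases: GGAAAGAGTAAACGCC → Tm = 48°C (≥ 46°C)
Since every base adds ≥2°C, Tm only increases with n, so the threshold is first crossed at n = 16.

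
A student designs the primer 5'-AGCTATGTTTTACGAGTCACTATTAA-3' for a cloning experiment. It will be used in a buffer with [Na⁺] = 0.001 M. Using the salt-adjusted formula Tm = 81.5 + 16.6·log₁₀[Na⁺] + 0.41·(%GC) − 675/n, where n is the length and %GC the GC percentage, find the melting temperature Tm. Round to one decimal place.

18.4°C

Length n = 26. Counting bases: A=8, T=10, C=4, G=4
G+C = 8, so %GC = 8/26 × 100 = 30.769%
Salt term: 16.6 × (-3) = -49.8
GC term: 0.41 × 30.769 = 12.615; length term: −675/26 = −25.962
Tm = 81.5 + (-49.8) + 12.615 − 25.962 = 18.353 → 18.4°C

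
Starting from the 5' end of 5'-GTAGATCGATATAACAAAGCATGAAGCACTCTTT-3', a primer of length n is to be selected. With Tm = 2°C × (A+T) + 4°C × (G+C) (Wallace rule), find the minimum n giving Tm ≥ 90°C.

First 32 bases: GTAGATCGATATAACAAAGCATGAAGCACTCT → Tm = 88°C (< 90°C)
First 33 bases: GTAGATCGATATAACAAAGCATGAAGCACTCTT → Tm = 90°C (≥ 90°C)
Since every base adds ≥2°C, Tm only increases with n, so the threshold is first crossed at n = 33.

n = 33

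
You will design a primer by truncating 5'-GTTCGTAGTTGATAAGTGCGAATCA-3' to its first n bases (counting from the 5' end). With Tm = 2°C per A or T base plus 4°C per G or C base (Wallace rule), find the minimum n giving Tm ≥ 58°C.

n = 20

First 19 bases: GTTCGTAGTTGATAAGTGC → Tm = 54°C (< 58°C)
First 20 bases: GTTCGTAGTTGATAAGTGCG → Tm = 58°C (≥ 58°C)
Since every base adds ≥2°C, Tm only increases with n, so the threshold is first crossed at n = 20.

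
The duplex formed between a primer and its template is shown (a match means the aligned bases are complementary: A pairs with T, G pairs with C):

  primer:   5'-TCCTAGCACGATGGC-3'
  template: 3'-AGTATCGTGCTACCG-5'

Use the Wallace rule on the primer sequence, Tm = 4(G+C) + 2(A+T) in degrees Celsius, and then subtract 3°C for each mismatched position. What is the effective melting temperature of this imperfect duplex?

45°C

Primer base counts: A=3, T=3, G=4, C=5 → A+T=6, G+C=9
Perfect-match Tm = 2(6) + 4(9) = 12 + 36 = 48°C
Mismatches (positions where the bases are not complementary): 1 (at position 3)
Effective Tm = 48 − 1×3 = 48 − 3 = 45°C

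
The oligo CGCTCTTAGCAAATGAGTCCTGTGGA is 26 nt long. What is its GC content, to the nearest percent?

50%

A=6, C=6, G=7, T=7
G+C = 7 + 6 = 13 out of 26 bases
%GC = 13/26 × 100 = 50% ≈ 50%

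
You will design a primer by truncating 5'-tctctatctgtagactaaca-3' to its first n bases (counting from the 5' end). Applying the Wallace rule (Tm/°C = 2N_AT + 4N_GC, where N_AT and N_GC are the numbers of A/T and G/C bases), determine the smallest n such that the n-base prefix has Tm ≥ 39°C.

First 14 bases: TCTCTATCTGTAGA → Tm = 38°C (< 39°C)
First 15 bases: TCTCTATCTGTAGAC → Tm = 42°C (≥ 39°C)
Each additional base adds 2°C (A/T) or 4°C (G/C), so Tm is non-decreasing in n; n = 15 is the first length to reach 39°C.

n = 15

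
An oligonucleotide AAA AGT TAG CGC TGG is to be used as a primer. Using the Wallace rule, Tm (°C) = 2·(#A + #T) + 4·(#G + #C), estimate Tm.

Counting bases: T=3, A=5, C=2, G=5
So N_AT = 8 and N_GC = 7.
Tm = 2(8) + 4(7) = 16 + 28 = 44°C

44°C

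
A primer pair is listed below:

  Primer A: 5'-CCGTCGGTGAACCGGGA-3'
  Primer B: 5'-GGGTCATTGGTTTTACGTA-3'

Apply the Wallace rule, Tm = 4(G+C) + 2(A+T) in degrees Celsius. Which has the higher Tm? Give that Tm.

Primer A, 58°C

Primer A: A+T=5, G+C=12 → Tm = 2(5)+4(12) = 58°C
Primer B: A+T=11, G+C=8 → Tm = 2(11)+4(8) = 54°C
58°C vs 54°C → primer A is higher.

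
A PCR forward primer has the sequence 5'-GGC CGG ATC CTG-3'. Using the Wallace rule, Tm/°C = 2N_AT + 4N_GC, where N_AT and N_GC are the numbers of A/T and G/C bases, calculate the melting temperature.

42°C

Counting bases: C=4, A=1, G=5, T=2
AT pairs contribute 3, GC pairs contribute 9.
Tm = 4·9 + 2·3 = 36 + 6 = 42°C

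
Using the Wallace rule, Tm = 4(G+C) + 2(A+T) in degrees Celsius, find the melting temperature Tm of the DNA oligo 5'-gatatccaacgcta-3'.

Scanning the sequence gives T=3, A=5, C=4, G=2.
A+T = 8, G+C = 6
Tm = 4·6 + 2·8 = 24 + 16 = 40°C

40°C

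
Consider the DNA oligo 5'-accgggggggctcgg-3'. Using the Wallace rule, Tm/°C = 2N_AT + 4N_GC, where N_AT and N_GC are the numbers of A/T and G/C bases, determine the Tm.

56°C

Counting bases: T=1, C=4, A=1, G=9
A+T = 2, G+C = 13
Tm = 2(2) + 4(13) = 4 + 52 = 56°C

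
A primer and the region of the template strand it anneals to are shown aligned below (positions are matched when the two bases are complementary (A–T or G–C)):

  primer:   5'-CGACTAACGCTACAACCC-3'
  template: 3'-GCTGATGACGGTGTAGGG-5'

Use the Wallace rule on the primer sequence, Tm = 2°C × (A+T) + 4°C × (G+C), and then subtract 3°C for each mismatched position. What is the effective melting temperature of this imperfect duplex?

Primer base counts: A=6, T=2, G=2, C=8 → A+T=8, G+C=10
Perfect-match Tm = 2(8) + 4(10) = 16 + 40 = 56°C
Mismatches (positions where the bases are not complementary): 4 (at positions 7, 8, 11, 15)
Effective Tm = 56 − 4×3 = 56 − 12 = 44°C

44°C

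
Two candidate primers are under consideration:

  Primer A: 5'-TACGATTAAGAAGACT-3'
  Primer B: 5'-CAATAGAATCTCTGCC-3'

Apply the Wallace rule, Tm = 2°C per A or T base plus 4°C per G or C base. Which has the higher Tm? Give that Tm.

Primer B, 46°C

Primer A: A+T=11, G+C=5 → Tm = 2(11)+4(5) = 42°C
Primer B: A+T=9, G+C=7 → Tm = 2(9)+4(7) = 46°C
42°C vs 46°C → primer B is higher.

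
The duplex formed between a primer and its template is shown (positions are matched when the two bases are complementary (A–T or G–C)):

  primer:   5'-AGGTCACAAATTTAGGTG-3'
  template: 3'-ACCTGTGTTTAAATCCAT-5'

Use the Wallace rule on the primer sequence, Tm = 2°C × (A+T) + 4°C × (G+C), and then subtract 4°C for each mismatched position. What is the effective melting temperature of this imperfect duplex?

38°C

Primer base counts: A=6, T=5, G=5, C=2 → A+T=11, G+C=7
Perfect-match Tm = 2(11) + 4(7) = 22 + 28 = 50°C
Mismatches (positions where the bases are not complementary): 3 (at positions 1, 4, 18)
Effective Tm = 50 − 3×4 = 50 − 12 = 38°C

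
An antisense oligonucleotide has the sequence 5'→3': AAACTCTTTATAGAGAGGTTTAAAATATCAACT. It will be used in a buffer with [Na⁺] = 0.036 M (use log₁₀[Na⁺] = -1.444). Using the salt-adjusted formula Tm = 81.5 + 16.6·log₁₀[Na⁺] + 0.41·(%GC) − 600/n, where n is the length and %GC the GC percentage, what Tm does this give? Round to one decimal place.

49.3°C

Length n = 33. Scanning the sequence gives A=14, C=4, G=4, T=11.
G+C = 8, so %GC = 8/33 × 100 = 24.242%
Salt term: 16.6 × (-1.444) = -23.97
GC term: 0.41 × 24.242 = 9.939; length term: −600/33 = −18.182
Tm = 81.5 + (-23.97) + 9.939 − 18.182 = 49.287 → 49.3°C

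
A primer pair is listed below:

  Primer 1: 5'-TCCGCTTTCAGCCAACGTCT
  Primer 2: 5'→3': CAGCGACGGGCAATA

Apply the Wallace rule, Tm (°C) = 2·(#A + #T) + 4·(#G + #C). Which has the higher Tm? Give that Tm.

Primer 1, 62°C

Primer 1: A+T=9, G+C=11 → Tm = 2(9)+4(11) = 62°C
Primer 2: A+T=6, G+C=9 → Tm = 2(6)+4(9) = 48°C
62°C vs 48°C → primer 1 is higher.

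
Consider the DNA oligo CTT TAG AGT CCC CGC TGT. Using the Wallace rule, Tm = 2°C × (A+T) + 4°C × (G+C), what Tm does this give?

Scanning the sequence gives T=6, C=6, G=4, A=2.
AT pairs contribute 8, GC pairs contribute 10.
Tm = 4·10 + 2·8 = 40 + 16 = 56°C

56°C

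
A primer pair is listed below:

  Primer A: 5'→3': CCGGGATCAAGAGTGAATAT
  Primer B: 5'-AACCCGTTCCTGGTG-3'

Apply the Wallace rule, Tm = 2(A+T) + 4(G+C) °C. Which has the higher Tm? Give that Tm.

Primer A: A+T=11, G+C=9 → Tm = 2(11)+4(9) = 58°C
Primer B: A+T=6, G+C=9 → Tm = 2(6)+4(9) = 48°C
58°C vs 48°C → primer A is higher.

Primer A, 58°C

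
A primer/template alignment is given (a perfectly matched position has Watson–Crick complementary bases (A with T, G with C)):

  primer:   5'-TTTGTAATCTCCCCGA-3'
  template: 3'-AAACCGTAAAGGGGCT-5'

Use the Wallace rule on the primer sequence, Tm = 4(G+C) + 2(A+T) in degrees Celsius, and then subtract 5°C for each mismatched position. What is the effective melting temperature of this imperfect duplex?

31°C

Primer base counts: A=3, T=6, G=2, C=5 → A+T=9, G+C=7
Perfect-match Tm = 2(9) + 4(7) = 18 + 28 = 46°C
Mismatches (positions where the bases are not complementary): 3 (at positions 5, 6, 9)
Effective Tm = 46 − 3×5 = 46 − 15 = 31°C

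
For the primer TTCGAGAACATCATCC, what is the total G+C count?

7

A=5, G=2, T=4, C=5
Total G or C: 2 + 5 = 7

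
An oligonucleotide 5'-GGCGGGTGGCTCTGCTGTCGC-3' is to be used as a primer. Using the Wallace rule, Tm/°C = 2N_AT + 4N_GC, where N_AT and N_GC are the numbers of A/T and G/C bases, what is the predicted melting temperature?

Base counts: C=6, T=5, A=0, G=10
A+T = 5, G+C = 16
Tm = 2(5) + 4(16) = 10 + 64 = 74°C

74°C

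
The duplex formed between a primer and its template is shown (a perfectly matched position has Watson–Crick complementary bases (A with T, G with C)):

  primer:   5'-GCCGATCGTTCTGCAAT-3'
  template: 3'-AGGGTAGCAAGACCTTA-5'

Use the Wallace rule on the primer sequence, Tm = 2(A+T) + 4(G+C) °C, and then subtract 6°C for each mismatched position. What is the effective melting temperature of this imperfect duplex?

Primer base counts: A=3, T=5, G=4, C=5 → A+T=8, G+C=9
Perfect-match Tm = 2(8) + 4(9) = 16 + 36 = 52°C
Mismatches (positions where the bases are not complementary): 3 (at positions 1, 4, 14)
Effective Tm = 52 − 3×6 = 52 − 18 = 34°C

34°C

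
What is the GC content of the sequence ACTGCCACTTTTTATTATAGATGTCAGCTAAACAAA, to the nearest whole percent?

Scanning the sequence gives T=12, A=13, G=4, C=7.
G+C = 4 + 7 = 11 out of 36 bases
%GC = 11/36 × 100 = 30.56% ≈ 31%

31%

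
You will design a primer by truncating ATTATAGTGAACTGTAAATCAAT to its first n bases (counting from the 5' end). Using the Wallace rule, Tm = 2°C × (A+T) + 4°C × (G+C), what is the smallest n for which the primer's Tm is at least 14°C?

n = 7

First 6 bases: ATTATA → Tm = 12°C (< 14°C)
First 7 bases: ATTATAG → Tm = 16°C (≥ 14°C)
Each additional base adds 2°C (A/T) or 4°C (G/C), so Tm is non-decreasing in n; n = 7 is the first length to reach 14°C.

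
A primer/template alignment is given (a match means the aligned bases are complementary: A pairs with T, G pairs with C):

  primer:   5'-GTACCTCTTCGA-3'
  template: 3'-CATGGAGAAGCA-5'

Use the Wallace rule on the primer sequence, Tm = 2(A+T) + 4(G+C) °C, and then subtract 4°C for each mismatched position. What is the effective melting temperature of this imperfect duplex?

32°C

Primer base counts: A=2, T=4, G=2, C=4 → A+T=6, G+C=6
Perfect-match Tm = 2(6) + 4(6) = 12 + 24 = 36°C
Mismatches (positions where the bases are not complementary): 1 (at position 12)
Effective Tm = 36 − 1×4 = 36 − 4 = 32°C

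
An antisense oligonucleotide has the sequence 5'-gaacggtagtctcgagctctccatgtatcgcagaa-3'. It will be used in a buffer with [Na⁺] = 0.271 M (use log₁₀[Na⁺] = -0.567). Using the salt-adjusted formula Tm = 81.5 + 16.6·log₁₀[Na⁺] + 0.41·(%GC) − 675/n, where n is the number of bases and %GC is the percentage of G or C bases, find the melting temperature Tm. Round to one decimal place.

Length n = 35. Base counts: T=8, G=9, A=9, C=9
G+C = 18, so %GC = 18/35 × 100 = 51.429%
Salt term: 16.6 × (-0.567) = -9.412
GC term: 0.41 × 51.429 = 21.086; length term: −675/35 = −19.286
Tm = 81.5 + (-9.412) + 21.086 − 19.286 = 73.888 → 73.9°C

73.9°C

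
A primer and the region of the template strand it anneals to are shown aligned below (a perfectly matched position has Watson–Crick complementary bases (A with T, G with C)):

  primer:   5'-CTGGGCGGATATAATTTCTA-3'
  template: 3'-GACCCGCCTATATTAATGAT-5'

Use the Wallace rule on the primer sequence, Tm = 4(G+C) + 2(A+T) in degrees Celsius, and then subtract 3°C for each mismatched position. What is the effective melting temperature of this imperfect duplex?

53°C

Primer base counts: A=5, T=7, G=5, C=3 → A+T=12, G+C=8
Perfect-match Tm = 2(12) + 4(8) = 24 + 32 = 56°C
Mismatches (positions where the bases are not complementary): 1 (at position 17)
Effective Tm = 56 − 1×3 = 56 − 3 = 53°C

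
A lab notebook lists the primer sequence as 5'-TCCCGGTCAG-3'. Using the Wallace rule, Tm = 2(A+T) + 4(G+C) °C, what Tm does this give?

Counting bases: A=1, C=4, G=3, T=2
A+T = 3, G+C = 7
Tm = 2×3 + 4×7 = 34°C

34°C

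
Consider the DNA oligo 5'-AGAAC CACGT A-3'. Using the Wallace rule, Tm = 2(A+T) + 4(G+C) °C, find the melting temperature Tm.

Base counts: C=3, G=2, T=1, A=5
So N_AT = 6 and N_GC = 5.
Tm = 2(6) + 4(5) = 12 + 20 = 32°C

32°C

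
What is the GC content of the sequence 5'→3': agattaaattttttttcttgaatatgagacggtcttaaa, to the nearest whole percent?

Scanning the sequence gives A=13, T=17, G=6, C=3.
G+C = 6 + 3 = 9 out of 39 bases
%GC = 9/39 × 100 = 23.08% ≈ 23%

23%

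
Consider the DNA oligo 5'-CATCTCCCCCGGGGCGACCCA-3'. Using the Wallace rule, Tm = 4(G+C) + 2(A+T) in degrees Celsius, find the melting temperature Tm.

Base counts: C=11, T=2, A=3, G=5
So N_AT = 5 and N_GC = 16.
Tm = 4·16 + 2·5 = 64 + 10 = 74°C

74°C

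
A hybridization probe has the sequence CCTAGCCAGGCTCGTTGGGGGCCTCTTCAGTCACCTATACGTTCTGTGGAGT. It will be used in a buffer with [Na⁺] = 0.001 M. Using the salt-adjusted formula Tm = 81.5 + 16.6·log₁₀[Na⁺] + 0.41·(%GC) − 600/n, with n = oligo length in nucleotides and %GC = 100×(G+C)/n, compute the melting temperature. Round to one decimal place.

Length n = 52. Scanning the sequence gives G=15, T=15, A=7, C=15.
G+C = 30, so %GC = 30/52 × 100 = 57.692%
Salt term: 16.6 × (-3) = -49.8
GC term: 0.41 × 57.692 = 23.654; length term: −600/52 = −11.538
Tm = 81.5 + (-49.8) + 23.654 − 11.538 = 43.816 → 43.8°C

43.8°C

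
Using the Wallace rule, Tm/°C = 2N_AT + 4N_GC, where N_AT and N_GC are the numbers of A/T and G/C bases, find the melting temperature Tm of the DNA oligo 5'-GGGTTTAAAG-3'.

28°C

Counting bases: G=4, C=0, A=3, T=3
So N_AT = 6 and N_GC = 4.
Tm = 2×6 + 4×4 = 28°C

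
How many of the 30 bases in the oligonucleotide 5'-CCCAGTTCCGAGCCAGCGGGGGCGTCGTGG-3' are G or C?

Counting bases: A=3, C=10, T=4, G=13
G+C = 13 + 10 = 23

23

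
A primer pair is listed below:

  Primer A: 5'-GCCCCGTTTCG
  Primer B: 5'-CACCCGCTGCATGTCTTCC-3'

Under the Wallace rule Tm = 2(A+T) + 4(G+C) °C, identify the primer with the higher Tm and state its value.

Primer B, 62°C

Primer A: A+T=3, G+C=8 → Tm = 2(3)+4(8) = 38°C
Primer B: A+T=7, G+C=12 → Tm = 2(7)+4(12) = 62°C
38°C vs 62°C → primer B is higher.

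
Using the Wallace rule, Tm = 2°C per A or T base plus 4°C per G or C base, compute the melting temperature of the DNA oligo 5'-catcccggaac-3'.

36°C

Scanning the sequence gives A=3, G=2, C=5, T=1.
AT pairs contribute 4, GC pairs contribute 7.
Tm = 2(4) + 4(7) = 8 + 28 = 36°C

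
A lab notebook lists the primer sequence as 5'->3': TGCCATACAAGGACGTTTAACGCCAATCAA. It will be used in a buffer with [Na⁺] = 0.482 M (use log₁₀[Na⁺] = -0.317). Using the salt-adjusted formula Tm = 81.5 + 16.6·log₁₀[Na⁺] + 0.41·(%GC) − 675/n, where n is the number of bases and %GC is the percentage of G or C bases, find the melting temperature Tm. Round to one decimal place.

71.5°C

Length n = 30. C=8, A=11, G=5, T=6
G+C = 13, so %GC = 13/30 × 100 = 43.333%
Salt term: 16.6 × (-0.317) = -5.262
GC term: 0.41 × 43.333 = 17.767; length term: −675/30 = −22.5
Tm = 81.5 + (-5.262) + 17.767 − 22.5 = 71.505 → 71.5°C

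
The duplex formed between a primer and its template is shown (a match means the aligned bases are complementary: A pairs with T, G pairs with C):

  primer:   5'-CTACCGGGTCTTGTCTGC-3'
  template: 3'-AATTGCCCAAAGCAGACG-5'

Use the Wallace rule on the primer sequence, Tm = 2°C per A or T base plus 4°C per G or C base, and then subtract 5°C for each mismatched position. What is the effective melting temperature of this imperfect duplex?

38°C

Primer base counts: A=1, T=6, G=5, C=6 → A+T=7, G+C=11
Perfect-match Tm = 2(7) + 4(11) = 14 + 44 = 58°C
Mismatches (positions where the bases are not complementary): 4 (at positions 1, 4, 10, 12)
Effective Tm = 58 − 4×5 = 58 − 20 = 38°C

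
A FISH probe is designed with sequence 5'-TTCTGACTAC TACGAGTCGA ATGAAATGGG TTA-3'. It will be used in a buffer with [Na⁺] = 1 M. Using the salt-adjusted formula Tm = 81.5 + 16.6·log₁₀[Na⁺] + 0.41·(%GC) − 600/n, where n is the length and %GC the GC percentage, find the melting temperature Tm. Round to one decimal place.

79.5°C

Length n = 33. T=10, C=5, G=8, A=10
G+C = 13, so %GC = 13/33 × 100 = 39.394%
Salt term: 16.6 × (0) = 0
GC term: 0.41 × 39.394 = 16.152; length term: −600/33 = −18.182
Tm = 81.5 + (0) + 16.152 − 18.182 = 79.47 → 79.5°C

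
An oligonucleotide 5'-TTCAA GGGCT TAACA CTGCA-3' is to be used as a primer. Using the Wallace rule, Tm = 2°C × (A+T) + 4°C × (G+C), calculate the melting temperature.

Scanning the sequence gives T=5, A=6, C=5, G=4.
So N_AT = 11 and N_GC = 9.
Tm = 2(11) + 4(9) = 22 + 36 = 58°C

58°C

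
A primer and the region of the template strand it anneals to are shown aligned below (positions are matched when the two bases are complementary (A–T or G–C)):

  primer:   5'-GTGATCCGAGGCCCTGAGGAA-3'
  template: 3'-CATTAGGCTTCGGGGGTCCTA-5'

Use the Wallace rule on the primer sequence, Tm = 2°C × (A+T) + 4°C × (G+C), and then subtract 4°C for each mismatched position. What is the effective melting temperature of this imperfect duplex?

48°C

Primer base counts: A=5, T=3, G=8, C=5 → A+T=8, G+C=13
Perfect-match Tm = 2(8) + 4(13) = 16 + 52 = 68°C
Mismatches (positions where the bases are not complementary): 5 (at positions 3, 10, 15, 16, 21)
Effective Tm = 68 − 5×4 = 68 − 20 = 48°C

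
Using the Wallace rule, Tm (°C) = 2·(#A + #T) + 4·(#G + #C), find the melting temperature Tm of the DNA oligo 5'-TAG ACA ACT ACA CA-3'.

Scanning the sequence gives T=2, A=7, C=4, G=1.
A+T = 9, G+C = 5
Tm = 2(9) + 4(5) = 18 + 20 = 38°C

38°C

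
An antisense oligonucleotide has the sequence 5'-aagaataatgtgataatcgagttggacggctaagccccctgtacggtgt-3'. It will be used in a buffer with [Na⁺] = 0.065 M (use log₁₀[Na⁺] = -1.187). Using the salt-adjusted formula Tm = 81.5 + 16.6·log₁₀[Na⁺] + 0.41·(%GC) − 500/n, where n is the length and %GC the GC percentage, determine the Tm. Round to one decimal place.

70.8°C

Length n = 49. Base counts: G=14, C=9, A=14, T=12
G+C = 23, so %GC = 23/49 × 100 = 46.939%
Salt term: 16.6 × (-1.187) = -19.704
GC term: 0.41 × 46.939 = 19.245; length term: −500/49 = −10.204
Tm = 81.5 + (-19.704) + 19.245 − 10.204 = 70.837 → 70.8°C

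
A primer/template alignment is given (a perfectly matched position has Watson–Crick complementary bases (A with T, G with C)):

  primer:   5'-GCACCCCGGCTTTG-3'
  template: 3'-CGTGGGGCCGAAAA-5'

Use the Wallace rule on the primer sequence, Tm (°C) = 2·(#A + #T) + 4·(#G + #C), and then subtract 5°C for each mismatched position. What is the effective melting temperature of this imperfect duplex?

43°C

Primer base counts: A=1, T=3, G=4, C=6 → A+T=4, G+C=10
Perfect-match Tm = 2(4) + 4(10) = 8 + 40 = 48°C
Mismatches (positions where the bases are not complementary): 1 (at position 14)
Effective Tm = 48 − 1×5 = 48 − 5 = 43°C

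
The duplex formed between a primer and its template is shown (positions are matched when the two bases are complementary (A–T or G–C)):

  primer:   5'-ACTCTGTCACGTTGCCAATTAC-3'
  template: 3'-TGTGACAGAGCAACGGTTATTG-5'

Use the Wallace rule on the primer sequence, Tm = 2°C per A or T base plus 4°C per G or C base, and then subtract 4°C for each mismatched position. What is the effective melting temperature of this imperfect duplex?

Primer base counts: A=5, T=7, G=3, C=7 → A+T=12, G+C=10
Perfect-match Tm = 2(12) + 4(10) = 24 + 40 = 64°C
Mismatches (positions where the bases are not complementary): 3 (at positions 3, 9, 20)
Effective Tm = 64 − 3×4 = 64 − 12 = 52°C

52°C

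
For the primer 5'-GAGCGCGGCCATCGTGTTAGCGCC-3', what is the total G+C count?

17

Scanning the sequence gives A=3, C=8, G=9, T=4.
Total G or C: 9 + 8 = 17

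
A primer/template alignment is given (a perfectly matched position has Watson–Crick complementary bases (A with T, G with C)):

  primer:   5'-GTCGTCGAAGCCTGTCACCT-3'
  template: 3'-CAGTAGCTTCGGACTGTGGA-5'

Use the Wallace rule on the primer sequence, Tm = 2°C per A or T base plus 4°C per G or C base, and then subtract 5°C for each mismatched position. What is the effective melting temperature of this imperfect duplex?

Primer base counts: A=3, T=5, G=5, C=7 → A+T=8, G+C=12
Perfect-match Tm = 2(8) + 4(12) = 16 + 48 = 64°C
Mismatches (positions where the bases are not complementary): 2 (at positions 4, 15)
Effective Tm = 64 − 2×5 = 64 − 10 = 54°C

54°C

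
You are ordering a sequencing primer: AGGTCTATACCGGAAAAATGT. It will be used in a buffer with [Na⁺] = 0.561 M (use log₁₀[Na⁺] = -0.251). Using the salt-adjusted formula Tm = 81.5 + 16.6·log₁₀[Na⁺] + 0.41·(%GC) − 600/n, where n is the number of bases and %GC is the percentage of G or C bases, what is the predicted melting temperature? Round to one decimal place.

64.4°C

Length n = 21. Base counts: T=5, C=3, G=5, A=8
G+C = 8, so %GC = 8/21 × 100 = 38.095%
Salt term: 16.6 × (-0.251) = -4.167
GC term: 0.41 × 38.095 = 15.619; length term: −600/21 = −28.571
Tm = 81.5 + (-4.167) + 15.619 − 28.571 = 64.381 → 64.4°C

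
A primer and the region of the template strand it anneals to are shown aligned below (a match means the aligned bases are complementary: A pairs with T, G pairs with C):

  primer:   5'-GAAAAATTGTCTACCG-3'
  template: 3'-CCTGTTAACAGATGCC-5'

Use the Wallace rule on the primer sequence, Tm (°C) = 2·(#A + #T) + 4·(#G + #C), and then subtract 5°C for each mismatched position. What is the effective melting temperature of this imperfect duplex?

Primer base counts: A=6, T=4, G=3, C=3 → A+T=10, G+C=6
Perfect-match Tm = 2(10) + 4(6) = 20 + 24 = 44°C
Mismatches (positions where the bases are not complementary): 3 (at positions 2, 4, 15)
Effective Tm = 44 − 3×5 = 44 − 15 = 29°C

29°C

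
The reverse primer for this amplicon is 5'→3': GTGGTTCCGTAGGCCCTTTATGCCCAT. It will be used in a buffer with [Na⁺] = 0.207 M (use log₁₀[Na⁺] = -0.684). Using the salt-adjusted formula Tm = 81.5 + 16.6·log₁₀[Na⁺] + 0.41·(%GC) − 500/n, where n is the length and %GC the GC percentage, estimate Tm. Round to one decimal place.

74.4°C

Length n = 27. Base counts: T=9, C=8, G=7, A=3
G+C = 15, so %GC = 15/27 × 100 = 55.556%
Salt term: 16.6 × (-0.684) = -11.354
GC term: 0.41 × 55.556 = 22.778; length term: −500/27 = −18.519
Tm = 81.5 + (-11.354) + 22.778 − 18.519 = 74.405 → 74.4°C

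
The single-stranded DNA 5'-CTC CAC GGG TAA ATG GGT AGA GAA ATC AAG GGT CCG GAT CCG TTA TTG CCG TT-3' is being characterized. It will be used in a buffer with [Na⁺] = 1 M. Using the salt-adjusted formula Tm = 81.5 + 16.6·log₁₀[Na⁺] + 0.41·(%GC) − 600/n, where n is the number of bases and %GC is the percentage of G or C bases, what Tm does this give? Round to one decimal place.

91.1°C

Length n = 53. Scanning the sequence gives G=16, A=13, C=11, T=13.
G+C = 27, so %GC = 27/53 × 100 = 50.943%
Salt term: 16.6 × (0) = 0
GC term: 0.41 × 50.943 = 20.887; length term: −600/53 = −11.321
Tm = 81.5 + (0) + 20.887 − 11.321 = 91.066 → 91.1°C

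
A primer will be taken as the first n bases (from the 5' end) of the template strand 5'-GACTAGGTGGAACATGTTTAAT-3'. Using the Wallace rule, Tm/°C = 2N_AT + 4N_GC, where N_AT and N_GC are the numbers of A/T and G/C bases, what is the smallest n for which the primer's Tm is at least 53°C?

n = 19

First 18 bases: GACTAGGTGGAACATGTT → Tm = 52°C (< 53°C)
First 19 bases: GACTAGGTGGAACATGTTT → Tm = 54°C (≥ 53°C)
Each additional base adds 2°C (A/T) or 4°C (G/C), so Tm is non-decreasing in n; n = 19 is the first length to reach 53°C.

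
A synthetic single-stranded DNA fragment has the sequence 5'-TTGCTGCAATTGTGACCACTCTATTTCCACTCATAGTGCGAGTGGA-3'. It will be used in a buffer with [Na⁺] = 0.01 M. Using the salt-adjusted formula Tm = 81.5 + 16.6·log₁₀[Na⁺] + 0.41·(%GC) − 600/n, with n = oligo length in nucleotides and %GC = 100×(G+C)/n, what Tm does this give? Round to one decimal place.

54.0°C

Length n = 46. Counting bases: G=10, T=15, C=11, A=10
G+C = 21, so %GC = 21/46 × 100 = 45.652%
Salt term: 16.6 × (-2) = -33.2
GC term: 0.41 × 45.652 = 18.717; length term: −600/46 = −13.043
Tm = 81.5 + (-33.2) + 18.717 − 13.043 = 53.974 → 54.0°C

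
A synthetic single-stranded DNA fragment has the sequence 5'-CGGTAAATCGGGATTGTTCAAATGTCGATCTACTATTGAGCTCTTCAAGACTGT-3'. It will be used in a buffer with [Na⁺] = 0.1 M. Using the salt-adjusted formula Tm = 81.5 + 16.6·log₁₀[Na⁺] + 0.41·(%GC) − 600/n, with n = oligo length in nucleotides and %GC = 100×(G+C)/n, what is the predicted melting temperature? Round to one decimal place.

70.5°C

Length n = 54. T=18, A=14, G=12, C=10
G+C = 22, so %GC = 22/54 × 100 = 40.741%
Salt term: 16.6 × (-1) = -16.6
GC term: 0.41 × 40.741 = 16.704; length term: −600/54 = −11.111
Tm = 81.5 + (-16.6) + 16.704 − 11.111 = 70.493 → 70.5°C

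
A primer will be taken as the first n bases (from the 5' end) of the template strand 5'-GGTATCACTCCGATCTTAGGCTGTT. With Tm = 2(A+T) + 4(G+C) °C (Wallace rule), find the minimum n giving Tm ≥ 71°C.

First 23 bases: GGTATCACTCCGATCTTAGGCTG → Tm = 70°C (< 71°C)
First 24 bases: GGTATCACTCCGATCTTAGGCTGT → Tm = 72°C (≥ 71°C)
Since every base adds ≥2°C, Tm only increases with n, so the threshold is first crossed at n = 24.

n = 24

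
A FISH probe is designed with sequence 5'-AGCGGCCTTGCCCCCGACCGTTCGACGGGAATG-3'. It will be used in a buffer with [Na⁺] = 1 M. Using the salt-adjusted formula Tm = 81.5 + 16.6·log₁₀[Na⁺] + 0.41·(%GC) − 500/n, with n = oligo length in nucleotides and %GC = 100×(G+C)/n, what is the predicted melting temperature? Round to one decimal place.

94.9°C

Length n = 33. T=5, G=11, A=5, C=12
G+C = 23, so %GC = 23/33 × 100 = 69.697%
Salt term: 16.6 × (0) = 0
GC term: 0.41 × 69.697 = 28.576; length term: −500/33 = −15.152
Tm = 81.5 + (0) + 28.576 − 15.152 = 94.924 → 94.9°C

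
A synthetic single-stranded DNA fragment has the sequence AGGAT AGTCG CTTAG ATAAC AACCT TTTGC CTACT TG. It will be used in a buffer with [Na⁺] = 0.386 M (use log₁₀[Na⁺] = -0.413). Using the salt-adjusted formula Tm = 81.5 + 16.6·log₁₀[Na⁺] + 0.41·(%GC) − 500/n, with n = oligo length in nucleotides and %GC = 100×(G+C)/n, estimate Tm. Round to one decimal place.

77.8°C

Length n = 37. Counting bases: G=7, C=8, T=12, A=10
G+C = 15, so %GC = 15/37 × 100 = 40.541%
Salt term: 16.6 × (-0.413) = -6.856
GC term: 0.41 × 40.541 = 16.622; length term: −500/37 = −13.514
Tm = 81.5 + (-6.856) + 16.622 − 13.514 = 77.752 → 77.8°C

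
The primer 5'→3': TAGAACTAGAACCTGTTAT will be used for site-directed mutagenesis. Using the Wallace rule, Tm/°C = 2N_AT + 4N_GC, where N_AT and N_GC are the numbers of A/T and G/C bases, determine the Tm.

A=7, T=6, G=3, C=3
A+T = 13, G+C = 6
Tm = 2×13 + 4×6 = 50°C

50°C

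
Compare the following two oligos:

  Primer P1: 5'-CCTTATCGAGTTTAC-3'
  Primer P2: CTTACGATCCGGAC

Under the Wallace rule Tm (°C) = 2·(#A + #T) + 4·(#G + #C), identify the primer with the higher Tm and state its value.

Primer P2, 44°C

Primer P1: A+T=9, G+C=6 → Tm = 2(9)+4(6) = 42°C
Primer P2: A+T=6, G+C=8 → Tm = 2(6)+4(8) = 44°C
42°C vs 44°C → primer P2 is higher.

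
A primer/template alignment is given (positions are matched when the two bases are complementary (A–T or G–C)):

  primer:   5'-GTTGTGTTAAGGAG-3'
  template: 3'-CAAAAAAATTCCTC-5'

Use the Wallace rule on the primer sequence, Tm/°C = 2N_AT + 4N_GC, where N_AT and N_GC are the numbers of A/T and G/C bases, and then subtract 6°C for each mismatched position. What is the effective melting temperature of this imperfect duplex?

Primer base counts: A=3, T=5, G=6, C=0 → A+T=8, G+C=6
Perfect-match Tm = 2(8) + 4(6) = 16 + 24 = 40°C
Mismatches (positions where the bases are not complementary): 2 (at positions 4, 6)
Effective Tm = 40 − 2×6 = 40 − 12 = 28°C

28°C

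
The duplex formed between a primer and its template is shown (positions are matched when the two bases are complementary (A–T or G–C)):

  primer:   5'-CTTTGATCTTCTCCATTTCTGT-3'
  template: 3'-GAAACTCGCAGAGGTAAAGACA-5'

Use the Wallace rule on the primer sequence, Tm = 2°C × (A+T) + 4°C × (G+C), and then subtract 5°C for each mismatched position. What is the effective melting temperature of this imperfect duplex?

50°C

Primer base counts: A=2, T=12, G=2, C=6 → A+T=14, G+C=8
Perfect-match Tm = 2(14) + 4(8) = 28 + 32 = 60°C
Mismatches (positions where the bases are not complementary): 2 (at positions 7, 9)
Effective Tm = 60 − 2×5 = 60 − 10 = 50°C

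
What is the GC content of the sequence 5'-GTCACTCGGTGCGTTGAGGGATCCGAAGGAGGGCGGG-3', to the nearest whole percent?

Scanning the sequence gives G=18, T=6, A=6, C=7.
G+C = 18 + 7 = 25 out of 37 bases
%GC = 25/37 × 100 = 67.57% ≈ 68%

68%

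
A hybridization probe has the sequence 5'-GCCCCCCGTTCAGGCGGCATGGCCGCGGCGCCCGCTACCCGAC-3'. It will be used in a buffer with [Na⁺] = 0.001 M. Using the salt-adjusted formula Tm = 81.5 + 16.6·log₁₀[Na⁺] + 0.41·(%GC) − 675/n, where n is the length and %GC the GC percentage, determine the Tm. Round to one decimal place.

49.4°C

Length n = 43. Base counts: G=14, T=4, C=21, A=4
G+C = 35, so %GC = 35/43 × 100 = 81.395%
Salt term: 16.6 × (-3) = -49.8
GC term: 0.41 × 81.395 = 33.372; length term: −675/43 = −15.698
Tm = 81.5 + (-49.8) + 33.372 − 15.698 = 49.374 → 49.4°C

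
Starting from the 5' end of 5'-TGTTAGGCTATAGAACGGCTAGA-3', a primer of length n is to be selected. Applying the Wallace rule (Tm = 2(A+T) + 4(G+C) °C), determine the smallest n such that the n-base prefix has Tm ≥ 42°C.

n = 16

First 15 bases: TGTTAGGCTATAGAA → Tm = 40°C (< 42°C)
First 16 bases: TGTTAGGCTATAGAAC → Tm = 44°C (≥ 42°C)
Since every base adds ≥2°C, Tm only increases with n, so the threshold is first crossed at n = 16.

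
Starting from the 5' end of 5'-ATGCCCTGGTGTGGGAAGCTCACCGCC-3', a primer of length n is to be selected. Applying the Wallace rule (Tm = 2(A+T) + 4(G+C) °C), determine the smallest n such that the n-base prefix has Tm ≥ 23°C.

First 7 bases: ATGCCCT → Tm = 22°C (< 23°C)
First 8 bases: ATGCCCTG → Tm = 26°C (≥ 23°C)
Each additional base adds 2°C (A/T) or 4°C (G/C), so Tm is non-decreasing in n; n = 8 is the first length to reach 23°C.

n = 8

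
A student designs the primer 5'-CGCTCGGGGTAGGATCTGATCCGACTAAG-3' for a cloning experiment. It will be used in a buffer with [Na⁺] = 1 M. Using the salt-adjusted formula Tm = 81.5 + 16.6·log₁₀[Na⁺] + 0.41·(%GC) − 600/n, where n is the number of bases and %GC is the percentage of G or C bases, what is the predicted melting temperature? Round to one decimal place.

Length n = 29. Scanning the sequence gives A=6, C=7, G=10, T=6.
G+C = 17, so %GC = 17/29 × 100 = 58.621%
Salt term: 16.6 × (0) = 0
GC term: 0.41 × 58.621 = 24.035; length term: −600/29 = −20.69
Tm = 81.5 + (0) + 24.035 − 20.69 = 84.845 → 84.8°C

84.8°C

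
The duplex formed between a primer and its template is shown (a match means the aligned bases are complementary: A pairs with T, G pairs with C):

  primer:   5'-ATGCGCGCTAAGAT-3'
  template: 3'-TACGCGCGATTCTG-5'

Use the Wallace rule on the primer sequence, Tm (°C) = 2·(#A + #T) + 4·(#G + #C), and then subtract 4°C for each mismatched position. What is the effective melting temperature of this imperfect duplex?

38°C

Primer base counts: A=4, T=3, G=4, C=3 → A+T=7, G+C=7
Perfect-match Tm = 2(7) + 4(7) = 14 + 28 = 42°C
Mismatches (positions where the bases are not complementary): 1 (at position 14)
Effective Tm = 42 − 1×4 = 42 − 4 = 38°C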